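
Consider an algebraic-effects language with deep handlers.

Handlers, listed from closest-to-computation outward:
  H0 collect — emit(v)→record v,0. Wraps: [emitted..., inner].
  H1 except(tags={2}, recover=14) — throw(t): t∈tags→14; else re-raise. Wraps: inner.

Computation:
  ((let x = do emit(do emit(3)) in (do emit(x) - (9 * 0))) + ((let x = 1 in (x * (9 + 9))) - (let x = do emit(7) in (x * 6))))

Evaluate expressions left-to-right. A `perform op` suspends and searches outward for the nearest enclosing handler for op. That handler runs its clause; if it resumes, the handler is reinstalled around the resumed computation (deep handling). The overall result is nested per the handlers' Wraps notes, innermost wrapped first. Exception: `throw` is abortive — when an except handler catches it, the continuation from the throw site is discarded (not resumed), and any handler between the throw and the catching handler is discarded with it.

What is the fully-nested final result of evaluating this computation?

Step-by-step:
emit(3) @ H0 ⇒ out+=3
emit(0) @ H0 ⇒ out+=0
emit(0) @ H0 ⇒ out+=0
emit(7) @ H0 ⇒ out+=7
H0 returns [3, 0, 0, 7, 18]
H1 returns [3, 0, 0, 7, 18]
= [3, 0, 0, 7, 18]

Answer: [3, 0, 0, 7, 18]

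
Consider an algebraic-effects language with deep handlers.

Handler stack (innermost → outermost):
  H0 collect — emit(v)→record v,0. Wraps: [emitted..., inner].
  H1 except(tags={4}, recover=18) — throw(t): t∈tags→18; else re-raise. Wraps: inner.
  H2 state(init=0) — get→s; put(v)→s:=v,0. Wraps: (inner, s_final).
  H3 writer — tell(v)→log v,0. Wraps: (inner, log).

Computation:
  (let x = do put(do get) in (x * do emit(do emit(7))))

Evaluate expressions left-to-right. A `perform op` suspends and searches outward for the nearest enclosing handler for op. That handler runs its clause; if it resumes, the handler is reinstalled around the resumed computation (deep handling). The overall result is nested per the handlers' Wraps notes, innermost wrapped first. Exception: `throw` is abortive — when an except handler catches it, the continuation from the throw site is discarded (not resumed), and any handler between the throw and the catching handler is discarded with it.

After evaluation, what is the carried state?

Step-by-step:
get @ H2 ⇒ 0
put(0) @ H2 ⇒ s:=0
emit(7) @ H0 ⇒ out+=7
emit(0) @ H0 ⇒ out+=0
H0 returns [7, 0, 0]
H1 returns [7, 0, 0]
H2 returns ([7, 0, 0], 0)
H3 returns (([7, 0, 0], 0), ())
= (([7, 0, 0], 0), ())

Answer: 0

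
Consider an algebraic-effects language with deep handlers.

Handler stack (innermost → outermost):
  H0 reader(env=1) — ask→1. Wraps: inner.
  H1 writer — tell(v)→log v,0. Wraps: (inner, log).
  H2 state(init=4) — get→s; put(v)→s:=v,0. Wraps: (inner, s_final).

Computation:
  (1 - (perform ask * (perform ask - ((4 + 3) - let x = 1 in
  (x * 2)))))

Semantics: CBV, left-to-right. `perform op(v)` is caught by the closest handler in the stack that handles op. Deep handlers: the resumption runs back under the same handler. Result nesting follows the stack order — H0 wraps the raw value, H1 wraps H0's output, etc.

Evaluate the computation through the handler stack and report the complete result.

Working:
ask @ H0 ⇒ 1
ask @ H0 ⇒ 1
H0 returns 5
H1 returns (5, ())
H2 returns ((5, ()), 4)
= ((5, ()), 4)

Answer: ((5, ()), 4)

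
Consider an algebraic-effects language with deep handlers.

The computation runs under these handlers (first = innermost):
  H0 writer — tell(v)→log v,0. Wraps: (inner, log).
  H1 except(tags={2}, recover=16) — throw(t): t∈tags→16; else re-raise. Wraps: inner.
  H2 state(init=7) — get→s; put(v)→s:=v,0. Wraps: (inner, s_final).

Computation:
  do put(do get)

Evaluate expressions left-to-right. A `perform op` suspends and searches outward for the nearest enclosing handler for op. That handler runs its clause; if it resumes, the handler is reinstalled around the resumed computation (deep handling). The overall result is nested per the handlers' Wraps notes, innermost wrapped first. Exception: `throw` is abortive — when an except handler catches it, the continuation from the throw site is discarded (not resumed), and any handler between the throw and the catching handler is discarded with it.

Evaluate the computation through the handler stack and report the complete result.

Evaluation trace:
get @ H2 ⇒ 7
put(7) @ H2 ⇒ s:=7
H0 returns (0, ())
H1 returns (0, ())
H2 returns ((0, ()), 7)
= ((0, ()), 7)

Answer: ((0, ()), 7)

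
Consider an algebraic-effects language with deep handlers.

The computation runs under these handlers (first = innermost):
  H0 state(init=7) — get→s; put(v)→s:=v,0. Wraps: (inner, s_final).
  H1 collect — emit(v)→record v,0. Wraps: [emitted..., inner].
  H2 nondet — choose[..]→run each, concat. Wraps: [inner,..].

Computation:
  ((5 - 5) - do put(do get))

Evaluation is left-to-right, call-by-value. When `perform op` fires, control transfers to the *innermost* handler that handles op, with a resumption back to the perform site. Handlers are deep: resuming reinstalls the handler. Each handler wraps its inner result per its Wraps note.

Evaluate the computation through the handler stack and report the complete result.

Answer: [[(0, 7)]]

Evaluation trace:
get @ H0 ⇒ 7
put(7) @ H0 ⇒ s:=7
H0 returns (0, 7)
H1 returns [(0, 7)]
H2 returns [[(0, 7)]]
= [[(0, 7)]]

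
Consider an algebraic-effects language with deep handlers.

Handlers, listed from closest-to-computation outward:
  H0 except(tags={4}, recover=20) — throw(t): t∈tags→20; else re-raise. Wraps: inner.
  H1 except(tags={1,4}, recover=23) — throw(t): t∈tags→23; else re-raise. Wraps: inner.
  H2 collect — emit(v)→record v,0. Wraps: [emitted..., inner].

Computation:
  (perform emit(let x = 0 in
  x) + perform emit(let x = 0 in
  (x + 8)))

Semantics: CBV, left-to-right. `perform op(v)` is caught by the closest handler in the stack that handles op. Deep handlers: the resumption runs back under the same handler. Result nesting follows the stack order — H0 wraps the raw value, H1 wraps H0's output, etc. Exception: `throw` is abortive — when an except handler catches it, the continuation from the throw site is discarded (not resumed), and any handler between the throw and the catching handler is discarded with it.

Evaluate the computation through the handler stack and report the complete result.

Answer: [0, 8, 0]

Working:
emit(0) @ H2 ⇒ out+=0
emit(8) @ H2 ⇒ out+=8
H0 returns 0
H1 returns 0
H2 returns [0, 8, 0]
= [0, 8, 0]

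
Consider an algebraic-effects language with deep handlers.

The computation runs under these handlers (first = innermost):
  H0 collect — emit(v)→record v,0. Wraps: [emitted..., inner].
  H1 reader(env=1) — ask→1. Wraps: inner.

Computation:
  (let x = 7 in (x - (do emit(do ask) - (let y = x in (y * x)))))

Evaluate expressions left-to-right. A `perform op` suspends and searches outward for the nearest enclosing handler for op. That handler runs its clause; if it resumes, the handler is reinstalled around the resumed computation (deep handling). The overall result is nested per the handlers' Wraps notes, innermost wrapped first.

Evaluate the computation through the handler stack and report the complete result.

Step-by-step:
ask @ H1 ⇒ 1
emit(1) @ H0 ⇒ out+=1
H0 returns [1, 56]
H1 returns [1, 56]
= [1, 56]

Answer: [1, 56]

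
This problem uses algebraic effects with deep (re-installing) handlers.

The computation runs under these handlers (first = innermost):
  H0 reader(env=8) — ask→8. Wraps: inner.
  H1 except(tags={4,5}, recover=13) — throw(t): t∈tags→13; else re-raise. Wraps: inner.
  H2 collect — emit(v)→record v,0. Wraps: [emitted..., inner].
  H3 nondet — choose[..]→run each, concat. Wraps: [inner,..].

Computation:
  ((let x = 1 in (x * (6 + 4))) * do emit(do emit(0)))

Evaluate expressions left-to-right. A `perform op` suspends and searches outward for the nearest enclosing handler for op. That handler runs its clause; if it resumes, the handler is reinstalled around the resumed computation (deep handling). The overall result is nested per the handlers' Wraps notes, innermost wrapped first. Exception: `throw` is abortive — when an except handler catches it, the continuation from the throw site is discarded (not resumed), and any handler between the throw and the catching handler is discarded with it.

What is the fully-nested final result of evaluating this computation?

Answer: [[0, 0, 0]]

Evaluation trace:
emit(0) @ H2 ⇒ out+=0
emit(0) @ H2 ⇒ out+=0
H0 returns 0
H1 returns 0
H2 returns [0, 0, 0]
H3 returns [[0, 0, 0]]
= [[0, 0, 0]]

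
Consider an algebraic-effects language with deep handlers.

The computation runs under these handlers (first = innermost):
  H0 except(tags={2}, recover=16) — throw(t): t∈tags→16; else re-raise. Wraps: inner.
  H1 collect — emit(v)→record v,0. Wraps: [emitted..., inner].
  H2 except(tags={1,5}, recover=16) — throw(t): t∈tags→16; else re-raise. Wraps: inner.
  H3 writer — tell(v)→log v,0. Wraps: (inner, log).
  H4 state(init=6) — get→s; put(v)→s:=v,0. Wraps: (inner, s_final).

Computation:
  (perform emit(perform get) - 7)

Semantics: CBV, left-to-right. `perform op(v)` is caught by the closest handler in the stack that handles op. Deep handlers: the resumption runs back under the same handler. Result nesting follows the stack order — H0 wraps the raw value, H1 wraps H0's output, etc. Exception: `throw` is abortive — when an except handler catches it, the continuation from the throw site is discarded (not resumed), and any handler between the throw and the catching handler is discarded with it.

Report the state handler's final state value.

Answer: 6

Step-by-step:
get @ H4 ⇒ 6
emit(6) @ H1 ⇒ out+=6
H0 returns -7
H1 returns [6, -7]
H2 returns [6, -7]
H3 returns ([6, -7], ())
H4 returns (([6, -7], ()), 6)
= (([6, -7], ()), 6)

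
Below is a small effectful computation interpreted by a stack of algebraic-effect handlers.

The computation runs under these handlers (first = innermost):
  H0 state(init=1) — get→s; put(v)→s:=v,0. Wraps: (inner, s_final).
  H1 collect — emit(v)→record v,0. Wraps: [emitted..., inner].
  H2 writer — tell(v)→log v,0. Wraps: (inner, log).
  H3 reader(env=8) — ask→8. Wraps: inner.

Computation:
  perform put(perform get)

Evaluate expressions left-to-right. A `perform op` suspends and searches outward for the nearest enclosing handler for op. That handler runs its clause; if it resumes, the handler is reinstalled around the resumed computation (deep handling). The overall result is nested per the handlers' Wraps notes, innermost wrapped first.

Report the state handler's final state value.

Working:
get @ H0 ⇒ 1
put(1) @ H0 ⇒ s:=1
H0 returns (0, 1)
H1 returns [(0, 1)]
H2 returns ([(0, 1)], ())
H3 returns ([(0, 1)], ())
= ([(0, 1)], ())

Answer: 1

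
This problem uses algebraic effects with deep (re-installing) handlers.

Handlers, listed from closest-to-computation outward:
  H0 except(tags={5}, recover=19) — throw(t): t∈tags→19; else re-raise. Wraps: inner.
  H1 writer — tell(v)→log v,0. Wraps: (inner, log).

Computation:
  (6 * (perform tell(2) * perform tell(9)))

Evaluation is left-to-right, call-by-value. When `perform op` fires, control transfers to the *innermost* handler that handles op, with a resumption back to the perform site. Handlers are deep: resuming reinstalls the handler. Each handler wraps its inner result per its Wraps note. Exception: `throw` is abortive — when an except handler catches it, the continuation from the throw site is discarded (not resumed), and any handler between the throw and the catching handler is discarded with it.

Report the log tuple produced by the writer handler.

Step-by-step:
tell(2) @ H1 ⇒ log+=2
tell(9) @ H1 ⇒ log+=9
H0 returns 0
H1 returns (0, (2, 9))
= (0, (2, 9))

Answer: (2, 9)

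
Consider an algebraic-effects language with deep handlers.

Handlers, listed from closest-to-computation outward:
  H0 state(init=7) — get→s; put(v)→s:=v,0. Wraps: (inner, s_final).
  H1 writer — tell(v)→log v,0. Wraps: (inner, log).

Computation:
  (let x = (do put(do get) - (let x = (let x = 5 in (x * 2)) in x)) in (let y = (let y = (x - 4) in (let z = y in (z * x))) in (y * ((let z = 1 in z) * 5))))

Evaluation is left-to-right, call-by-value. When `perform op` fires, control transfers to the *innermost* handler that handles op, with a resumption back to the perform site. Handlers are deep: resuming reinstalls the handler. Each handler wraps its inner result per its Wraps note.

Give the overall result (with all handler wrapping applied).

Answer: ((700, 7), ())

Working:
get @ H0 ⇒ 7
put(7) @ H0 ⇒ s:=7
H0 returns (700, 7)
H1 returns ((700, 7), ())
= ((700, 7), ())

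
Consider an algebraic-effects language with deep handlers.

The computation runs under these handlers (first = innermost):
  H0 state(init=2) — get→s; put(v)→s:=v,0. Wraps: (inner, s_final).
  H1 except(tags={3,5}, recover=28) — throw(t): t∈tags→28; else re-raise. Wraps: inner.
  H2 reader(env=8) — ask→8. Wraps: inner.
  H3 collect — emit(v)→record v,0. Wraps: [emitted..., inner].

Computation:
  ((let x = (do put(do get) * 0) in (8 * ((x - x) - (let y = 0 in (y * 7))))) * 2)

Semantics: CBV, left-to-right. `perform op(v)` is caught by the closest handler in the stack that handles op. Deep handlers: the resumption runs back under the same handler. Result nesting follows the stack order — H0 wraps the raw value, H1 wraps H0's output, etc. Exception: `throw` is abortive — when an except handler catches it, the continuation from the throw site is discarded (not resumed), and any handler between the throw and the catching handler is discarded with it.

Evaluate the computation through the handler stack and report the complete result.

Step-by-step:
get @ H0 ⇒ 2
put(2) @ H0 ⇒ s:=2
H0 returns (0, 2)
H1 returns (0, 2)
H2 returns (0, 2)
H3 returns [(0, 2)]
= [(0, 2)]

Answer: [(0, 2)]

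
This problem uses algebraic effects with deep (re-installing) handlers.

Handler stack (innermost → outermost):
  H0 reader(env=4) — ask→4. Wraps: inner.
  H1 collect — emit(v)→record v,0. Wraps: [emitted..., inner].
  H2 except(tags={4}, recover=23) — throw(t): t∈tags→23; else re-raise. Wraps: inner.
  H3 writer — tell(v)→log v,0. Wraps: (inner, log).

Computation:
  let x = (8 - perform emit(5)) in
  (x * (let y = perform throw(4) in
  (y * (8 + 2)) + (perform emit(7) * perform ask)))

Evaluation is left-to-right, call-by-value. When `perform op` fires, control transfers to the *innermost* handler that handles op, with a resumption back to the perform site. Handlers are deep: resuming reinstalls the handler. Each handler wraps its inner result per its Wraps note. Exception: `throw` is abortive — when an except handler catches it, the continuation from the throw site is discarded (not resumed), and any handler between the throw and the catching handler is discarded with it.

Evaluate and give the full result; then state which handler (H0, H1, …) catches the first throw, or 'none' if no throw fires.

Step-by-step:
emit(5) @ H1 ⇒ out+=5
throw(4) @ H2 caught ⇒ 23
H3 returns (23, ())
= (23, ())

Answer: (23, ()) ; first throw caught by: H2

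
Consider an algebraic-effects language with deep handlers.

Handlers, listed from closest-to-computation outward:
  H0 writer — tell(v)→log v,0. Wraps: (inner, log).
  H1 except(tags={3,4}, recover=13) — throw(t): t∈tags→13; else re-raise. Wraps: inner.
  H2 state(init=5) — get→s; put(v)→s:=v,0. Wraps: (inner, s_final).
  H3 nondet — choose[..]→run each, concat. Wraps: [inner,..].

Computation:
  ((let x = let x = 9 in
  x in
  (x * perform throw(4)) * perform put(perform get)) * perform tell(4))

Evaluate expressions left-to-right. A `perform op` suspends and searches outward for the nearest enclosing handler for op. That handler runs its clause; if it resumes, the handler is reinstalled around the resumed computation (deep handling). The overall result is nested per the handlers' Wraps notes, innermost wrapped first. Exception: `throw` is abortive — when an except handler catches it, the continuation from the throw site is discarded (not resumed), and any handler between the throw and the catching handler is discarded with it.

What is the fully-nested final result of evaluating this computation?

Working:
throw(4) @ H1 caught ⇒ 13
H2 returns (13, 5)
H3 returns [(13, 5)]
= [(13, 5)]

Answer: [(13, 5)]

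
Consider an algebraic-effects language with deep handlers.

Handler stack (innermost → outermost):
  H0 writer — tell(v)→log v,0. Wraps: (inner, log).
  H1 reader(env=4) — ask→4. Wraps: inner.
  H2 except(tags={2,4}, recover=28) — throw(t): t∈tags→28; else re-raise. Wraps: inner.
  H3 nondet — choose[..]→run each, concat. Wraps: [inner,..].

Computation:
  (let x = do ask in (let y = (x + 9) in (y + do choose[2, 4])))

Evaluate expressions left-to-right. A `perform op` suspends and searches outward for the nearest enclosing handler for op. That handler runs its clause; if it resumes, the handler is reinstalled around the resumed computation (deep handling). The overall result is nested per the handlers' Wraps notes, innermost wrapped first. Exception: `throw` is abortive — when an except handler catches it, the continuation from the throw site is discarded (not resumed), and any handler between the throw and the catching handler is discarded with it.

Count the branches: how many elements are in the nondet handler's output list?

Answer: 2

Step-by-step:
ask @ H1 ⇒ 4
choose[2, 4] @ H3
  branch[0] choose=2:
    H0 returns (15, ())
    H1 returns (15, ())
    H2 returns (15, ())
    H3 returns [(15, ())]
  branch[1] choose=4:
    H0 returns (17, ())
    H1 returns (17, ())
    H2 returns (17, ())
    H3 returns [(17, ())]
= [(15, ()), (17, ())]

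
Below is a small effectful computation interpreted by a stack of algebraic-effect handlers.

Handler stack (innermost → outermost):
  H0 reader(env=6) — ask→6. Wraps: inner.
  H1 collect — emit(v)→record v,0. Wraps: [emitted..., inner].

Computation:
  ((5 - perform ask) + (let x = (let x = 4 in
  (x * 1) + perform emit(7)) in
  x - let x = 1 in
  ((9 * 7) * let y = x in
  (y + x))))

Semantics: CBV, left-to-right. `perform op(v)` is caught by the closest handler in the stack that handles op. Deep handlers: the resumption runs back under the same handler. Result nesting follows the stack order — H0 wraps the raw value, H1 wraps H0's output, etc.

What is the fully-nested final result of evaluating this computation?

Step-by-step:
ask @ H0 ⇒ 6
emit(7) @ H1 ⇒ out+=7
H0 returns -123
H1 returns [7, -123]
= [7, -123]

Answer: [7, -123]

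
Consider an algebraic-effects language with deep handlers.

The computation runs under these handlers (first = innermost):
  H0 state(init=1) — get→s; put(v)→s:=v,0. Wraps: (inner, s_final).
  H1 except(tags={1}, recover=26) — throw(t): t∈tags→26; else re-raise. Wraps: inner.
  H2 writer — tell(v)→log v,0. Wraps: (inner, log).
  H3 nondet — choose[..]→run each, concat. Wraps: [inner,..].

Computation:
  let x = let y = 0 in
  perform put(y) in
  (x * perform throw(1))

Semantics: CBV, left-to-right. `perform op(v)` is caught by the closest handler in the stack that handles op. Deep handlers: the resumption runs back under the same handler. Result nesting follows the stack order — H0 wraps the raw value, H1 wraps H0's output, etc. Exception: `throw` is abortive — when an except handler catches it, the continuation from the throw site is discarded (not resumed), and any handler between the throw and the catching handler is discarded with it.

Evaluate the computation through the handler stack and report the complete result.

Answer: [(26, ())]

Step-by-step:
put(0) @ H0 ⇒ s:=0
throw(1) @ H1 caught ⇒ 26
H2 returns (26, ())
H3 returns [(26, ())]
= [(26, ())]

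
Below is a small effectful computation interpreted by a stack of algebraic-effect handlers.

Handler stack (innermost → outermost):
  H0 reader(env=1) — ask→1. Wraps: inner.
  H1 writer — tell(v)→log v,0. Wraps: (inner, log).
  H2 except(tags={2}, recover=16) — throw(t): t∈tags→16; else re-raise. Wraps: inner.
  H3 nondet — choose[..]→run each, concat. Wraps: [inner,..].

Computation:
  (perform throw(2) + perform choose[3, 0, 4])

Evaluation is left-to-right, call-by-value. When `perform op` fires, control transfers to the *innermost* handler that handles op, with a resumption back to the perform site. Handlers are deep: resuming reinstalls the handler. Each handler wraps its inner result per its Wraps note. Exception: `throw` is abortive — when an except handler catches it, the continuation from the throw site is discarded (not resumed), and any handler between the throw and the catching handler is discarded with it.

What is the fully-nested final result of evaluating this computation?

Evaluation trace:
throw(2) @ H2 caught ⇒ 16
H3 returns [16]
= [16]

Answer: [16]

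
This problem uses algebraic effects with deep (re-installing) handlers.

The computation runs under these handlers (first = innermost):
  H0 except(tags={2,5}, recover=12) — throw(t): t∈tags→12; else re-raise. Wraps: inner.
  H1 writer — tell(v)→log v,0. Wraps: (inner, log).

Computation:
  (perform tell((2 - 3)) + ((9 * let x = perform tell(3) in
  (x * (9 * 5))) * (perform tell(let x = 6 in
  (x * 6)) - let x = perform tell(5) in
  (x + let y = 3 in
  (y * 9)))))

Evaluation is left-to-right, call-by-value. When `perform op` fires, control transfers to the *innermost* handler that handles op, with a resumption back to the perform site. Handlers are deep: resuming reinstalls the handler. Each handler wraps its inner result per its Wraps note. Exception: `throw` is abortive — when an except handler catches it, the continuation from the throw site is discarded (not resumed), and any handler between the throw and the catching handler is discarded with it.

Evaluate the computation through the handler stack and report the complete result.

Answer: (0, (-1, 3, 36, 5))

Step-by-step:
tell(-1) @ H1 ⇒ log+=-1
tell(3) @ H1 ⇒ log+=3
tell(36) @ H1 ⇒ log+=36
tell(5) @ H1 ⇒ log+=5
H0 returns 0
H1 returns (0, (-1, 3, 36, 5))
= (0, (-1, 3, 36, 5))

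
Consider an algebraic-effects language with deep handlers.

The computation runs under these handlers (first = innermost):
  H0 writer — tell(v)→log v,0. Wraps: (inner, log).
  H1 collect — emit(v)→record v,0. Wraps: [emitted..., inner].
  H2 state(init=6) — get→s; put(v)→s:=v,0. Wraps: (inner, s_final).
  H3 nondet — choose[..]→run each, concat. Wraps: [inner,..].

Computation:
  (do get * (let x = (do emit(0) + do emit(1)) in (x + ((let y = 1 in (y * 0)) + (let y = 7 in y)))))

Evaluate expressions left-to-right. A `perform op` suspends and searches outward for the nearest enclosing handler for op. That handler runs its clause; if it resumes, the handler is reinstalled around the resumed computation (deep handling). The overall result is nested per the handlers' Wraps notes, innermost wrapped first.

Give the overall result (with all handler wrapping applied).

Evaluation trace:
get @ H2 ⇒ 6
emit(0) @ H1 ⇒ out+=0
emit(1) @ H1 ⇒ out+=1
H0 returns (42, ())
H1 returns [0, 1, (42, ())]
H2 returns ([0, 1, (42, ())], 6)
H3 returns [([0, 1, (42, ())], 6)]
= [([0, 1, (42, ())], 6)]

Answer: [([0, 1, (42, ())], 6)]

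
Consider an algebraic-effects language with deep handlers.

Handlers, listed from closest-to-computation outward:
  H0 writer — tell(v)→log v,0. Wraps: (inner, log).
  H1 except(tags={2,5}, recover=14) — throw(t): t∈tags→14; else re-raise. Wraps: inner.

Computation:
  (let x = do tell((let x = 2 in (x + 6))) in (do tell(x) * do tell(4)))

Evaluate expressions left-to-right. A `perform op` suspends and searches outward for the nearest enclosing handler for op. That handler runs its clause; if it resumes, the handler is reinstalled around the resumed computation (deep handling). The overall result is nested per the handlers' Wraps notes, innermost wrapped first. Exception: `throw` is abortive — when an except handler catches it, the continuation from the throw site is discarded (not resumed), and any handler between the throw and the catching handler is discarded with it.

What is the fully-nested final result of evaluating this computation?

Answer: (0, (8, 0, 4))

Step-by-step:
tell(8) @ H0 ⇒ log+=8
tell(0) @ H0 ⇒ log+=0
tell(4) @ H0 ⇒ log+=4
H0 returns (0, (8, 0, 4))
H1 returns (0, (8, 0, 4))
= (0, (8, 0, 4))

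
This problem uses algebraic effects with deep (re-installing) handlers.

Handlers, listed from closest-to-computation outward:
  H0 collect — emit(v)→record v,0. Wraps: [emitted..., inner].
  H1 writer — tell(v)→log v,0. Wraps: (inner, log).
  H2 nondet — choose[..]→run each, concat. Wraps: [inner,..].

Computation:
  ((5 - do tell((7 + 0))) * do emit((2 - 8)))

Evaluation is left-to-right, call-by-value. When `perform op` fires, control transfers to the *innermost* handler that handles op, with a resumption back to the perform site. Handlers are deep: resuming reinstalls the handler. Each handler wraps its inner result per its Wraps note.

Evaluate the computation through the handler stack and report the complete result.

Answer: [([-6, 0], (7))]

Working:
tell(7) @ H1 ⇒ log+=7
emit(-6) @ H0 ⇒ out+=-6
H0 returns [-6, 0]
H1 returns ([-6, 0], (7))
H2 returns [([-6, 0], (7))]
= [([-6, 0], (7))]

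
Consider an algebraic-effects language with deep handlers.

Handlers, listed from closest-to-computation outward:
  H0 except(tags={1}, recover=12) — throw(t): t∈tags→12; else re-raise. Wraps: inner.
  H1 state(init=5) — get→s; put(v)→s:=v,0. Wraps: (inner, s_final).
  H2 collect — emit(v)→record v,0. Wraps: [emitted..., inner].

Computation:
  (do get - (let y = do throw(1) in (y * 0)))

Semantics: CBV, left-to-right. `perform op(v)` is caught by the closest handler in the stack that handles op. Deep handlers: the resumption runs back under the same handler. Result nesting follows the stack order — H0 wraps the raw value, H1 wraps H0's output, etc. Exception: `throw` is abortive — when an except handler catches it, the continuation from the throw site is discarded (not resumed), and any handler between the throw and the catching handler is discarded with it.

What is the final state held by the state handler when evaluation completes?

Working:
get @ H1 ⇒ 5
throw(1) @ H0 caught ⇒ 12
H1 returns (12, 5)
H2 returns [(12, 5)]
= [(12, 5)]

Answer: 5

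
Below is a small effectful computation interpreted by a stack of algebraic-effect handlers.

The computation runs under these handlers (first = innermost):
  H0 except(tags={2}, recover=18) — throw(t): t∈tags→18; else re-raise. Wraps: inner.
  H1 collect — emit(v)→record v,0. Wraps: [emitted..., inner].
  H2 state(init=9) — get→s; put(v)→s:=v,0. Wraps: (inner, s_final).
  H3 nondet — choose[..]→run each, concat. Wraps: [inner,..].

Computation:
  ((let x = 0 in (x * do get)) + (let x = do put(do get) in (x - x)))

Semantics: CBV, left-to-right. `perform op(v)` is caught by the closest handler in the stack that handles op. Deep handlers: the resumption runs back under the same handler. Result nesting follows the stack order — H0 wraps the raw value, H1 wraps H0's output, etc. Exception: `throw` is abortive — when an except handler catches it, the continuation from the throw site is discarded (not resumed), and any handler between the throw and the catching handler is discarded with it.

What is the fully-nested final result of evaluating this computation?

Answer: [([0], 9)]

Evaluation trace:
get @ H2 ⇒ 9
get @ H2 ⇒ 9
put(9) @ H2 ⇒ s:=9
H0 returns 0
H1 returns [0]
H2 returns ([0], 9)
H3 returns [([0], 9)]
= [([0], 9)]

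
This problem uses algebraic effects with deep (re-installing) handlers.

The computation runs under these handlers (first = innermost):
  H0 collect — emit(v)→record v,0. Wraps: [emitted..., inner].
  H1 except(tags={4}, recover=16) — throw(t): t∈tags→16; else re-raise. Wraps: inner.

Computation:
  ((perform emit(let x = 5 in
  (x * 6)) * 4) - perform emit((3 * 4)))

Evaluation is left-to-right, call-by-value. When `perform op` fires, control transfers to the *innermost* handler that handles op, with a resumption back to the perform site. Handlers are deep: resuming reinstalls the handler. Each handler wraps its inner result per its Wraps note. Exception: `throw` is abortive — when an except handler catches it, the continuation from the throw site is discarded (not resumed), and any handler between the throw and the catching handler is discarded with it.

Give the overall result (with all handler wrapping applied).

Step-by-step:
emit(30) @ H0 ⇒ out+=30
emit(12) @ H0 ⇒ out+=12
H0 returns [30, 12, 0]
H1 returns [30, 12, 0]
= [30, 12, 0]

Answer: [30, 12, 0]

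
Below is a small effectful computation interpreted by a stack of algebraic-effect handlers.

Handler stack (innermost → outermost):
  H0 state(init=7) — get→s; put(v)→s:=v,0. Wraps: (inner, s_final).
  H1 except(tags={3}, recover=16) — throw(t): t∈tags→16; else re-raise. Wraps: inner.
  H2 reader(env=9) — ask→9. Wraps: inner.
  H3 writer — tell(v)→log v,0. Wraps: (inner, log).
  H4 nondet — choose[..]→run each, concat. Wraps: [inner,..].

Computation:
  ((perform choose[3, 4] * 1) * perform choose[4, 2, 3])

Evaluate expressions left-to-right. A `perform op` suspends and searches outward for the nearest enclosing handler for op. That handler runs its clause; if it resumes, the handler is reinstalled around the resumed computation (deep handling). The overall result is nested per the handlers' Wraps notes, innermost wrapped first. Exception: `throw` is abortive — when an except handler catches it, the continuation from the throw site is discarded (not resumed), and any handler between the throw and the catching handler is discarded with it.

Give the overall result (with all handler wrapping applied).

Working:
choose[3, 4] @ H4
  branch[0] choose=3:
    choose[4, 2, 3] @ H4
      branch[0] choose=4:
        H0 returns (12, 7)
        H1 returns (12, 7)
        H2 returns (12, 7)
        H3 returns ((12, 7), ())
        H4 returns [((12, 7), ())]
      branch[1] choose=2:
        H0 returns (6, 7)
        H1 returns (6, 7)
        H2 returns (6, 7)
        H3 returns ((6, 7), ())
        H4 returns [((6, 7), ())]
      branch[2] choose=3:
        H0 returns (9, 7)
        H1 returns (9, 7)
        H2 returns (9, 7)
        H3 returns ((9, 7), ())
        H4 returns [((9, 7), ())]
  branch[1] choose=4:
    choose[4, 2, 3] @ H4
      branch[0] choose=4:
        H0 returns (16, 7)
        H1 returns (16, 7)
        H2 returns (16, 7)
        H3 returns ((16, 7), ())
        H4 returns [((16, 7), ())]
      branch[1] choose=2:
        H0 returns (8, 7)
        H1 returns (8, 7)
        H2 returns (8, 7)
        H3 returns ((8, 7), ())
        H4 returns [((8, 7), ())]
      branch[2] choose=3:
        H0 returns (12, 7)
        H1 returns (12, 7)
        H2 returns (12, 7)
        H3 returns ((12, 7), ())
        H4 returns [((12, 7), ())]
= [((12, 7), ()), ((6, 7), ()), ((9, 7), ()), ((16, 7), ()), ((8, 7), ()), ((12, 7), ())]

Answer: [((12, 7), ()), ((6, 7), ()), ((9, 7), ()), ((16, 7), ()), ((8, 7), ()), ((12, 7), ())]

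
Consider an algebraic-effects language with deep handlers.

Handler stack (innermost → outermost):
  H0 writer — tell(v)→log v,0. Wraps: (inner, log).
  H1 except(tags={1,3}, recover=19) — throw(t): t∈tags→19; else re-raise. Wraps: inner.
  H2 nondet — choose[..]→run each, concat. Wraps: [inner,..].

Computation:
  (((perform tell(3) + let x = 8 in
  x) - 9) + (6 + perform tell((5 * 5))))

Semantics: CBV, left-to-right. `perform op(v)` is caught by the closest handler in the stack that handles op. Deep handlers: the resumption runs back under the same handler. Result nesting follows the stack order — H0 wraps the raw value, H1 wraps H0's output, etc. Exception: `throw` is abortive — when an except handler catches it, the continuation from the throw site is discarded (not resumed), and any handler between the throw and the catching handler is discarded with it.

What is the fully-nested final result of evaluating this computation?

Answer: [(5, (3, 25))]

Step-by-step:
tell(3) @ H0 ⇒ log+=3
tell(25) @ H0 ⇒ log+=25
H0 returns (5, (3, 25))
H1 returns (5, (3, 25))
H2 returns [(5, (3, 25))]
= [(5, (3, 25))]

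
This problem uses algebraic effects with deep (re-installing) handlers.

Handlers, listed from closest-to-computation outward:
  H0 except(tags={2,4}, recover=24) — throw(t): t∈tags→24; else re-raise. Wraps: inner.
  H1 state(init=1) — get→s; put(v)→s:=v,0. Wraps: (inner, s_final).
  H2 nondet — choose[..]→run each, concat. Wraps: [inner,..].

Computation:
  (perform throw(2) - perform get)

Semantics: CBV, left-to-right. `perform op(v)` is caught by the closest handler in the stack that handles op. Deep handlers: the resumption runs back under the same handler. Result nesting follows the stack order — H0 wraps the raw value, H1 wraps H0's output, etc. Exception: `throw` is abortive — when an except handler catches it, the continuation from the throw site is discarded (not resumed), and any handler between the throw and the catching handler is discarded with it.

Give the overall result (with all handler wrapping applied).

Answer: [(24, 1)]

Evaluation trace:
throw(2) @ H0 caught ⇒ 24
H1 returns (24, 1)
H2 returns [(24, 1)]
= [(24, 1)]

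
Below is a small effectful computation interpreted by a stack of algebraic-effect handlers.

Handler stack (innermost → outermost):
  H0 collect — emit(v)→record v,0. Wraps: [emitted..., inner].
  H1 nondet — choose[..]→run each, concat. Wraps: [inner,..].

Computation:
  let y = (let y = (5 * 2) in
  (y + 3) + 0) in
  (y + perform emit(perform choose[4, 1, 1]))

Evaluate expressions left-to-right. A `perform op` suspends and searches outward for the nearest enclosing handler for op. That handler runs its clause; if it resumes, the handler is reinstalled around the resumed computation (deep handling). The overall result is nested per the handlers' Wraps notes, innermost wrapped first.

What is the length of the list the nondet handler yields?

Evaluation trace:
choose[4, 1, 1] @ H1
  branch[0] choose=4:
    emit(4) @ H0 ⇒ out+=4
    H0 returns [4, 13]
    H1 returns [[4, 13]]
  branch[1] choose=1:
    emit(1) @ H0 ⇒ out+=1
    H0 returns [1, 13]
    H1 returns [[1, 13]]
  branch[2] choose=1:
    emit(1) @ H0 ⇒ out+=1
    H0 returns [1, 13]
    H1 returns [[1, 13]]
= [[4, 13], [1, 13], [1, 13]]

Answer: 3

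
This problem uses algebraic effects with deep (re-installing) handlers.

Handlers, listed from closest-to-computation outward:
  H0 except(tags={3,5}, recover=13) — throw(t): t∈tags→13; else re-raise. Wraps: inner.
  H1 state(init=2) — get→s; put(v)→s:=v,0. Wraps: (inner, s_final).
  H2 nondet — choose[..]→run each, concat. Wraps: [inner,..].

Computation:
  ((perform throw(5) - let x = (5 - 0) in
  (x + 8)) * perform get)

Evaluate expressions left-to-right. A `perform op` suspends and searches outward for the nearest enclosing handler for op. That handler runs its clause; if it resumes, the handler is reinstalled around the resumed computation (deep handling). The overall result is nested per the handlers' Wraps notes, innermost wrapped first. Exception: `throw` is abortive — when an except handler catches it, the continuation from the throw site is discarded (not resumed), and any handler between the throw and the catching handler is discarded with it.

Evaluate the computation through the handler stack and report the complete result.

Working:
throw(5) @ H0 caught ⇒ 13
H1 returns (13, 2)
H2 returns [(13, 2)]
= [(13, 2)]

Answer: [(13, 2)]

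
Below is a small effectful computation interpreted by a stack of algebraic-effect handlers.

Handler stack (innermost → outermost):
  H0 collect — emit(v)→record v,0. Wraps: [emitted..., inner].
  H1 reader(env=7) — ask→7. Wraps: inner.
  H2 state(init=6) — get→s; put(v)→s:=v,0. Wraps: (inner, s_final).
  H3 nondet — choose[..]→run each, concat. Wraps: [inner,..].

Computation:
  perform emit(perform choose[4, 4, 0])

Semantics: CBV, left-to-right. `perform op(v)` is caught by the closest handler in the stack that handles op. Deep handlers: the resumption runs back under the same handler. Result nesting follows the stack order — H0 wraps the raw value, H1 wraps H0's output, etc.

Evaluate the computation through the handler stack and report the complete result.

Answer: [([4, 0], 6), ([4, 0], 6), ([0, 0], 6)]

Evaluation trace:
choose[4, 4, 0] @ H3
  branch[0] choose=4:
    emit(4) @ H0 ⇒ out+=4
    H0 returns [4, 0]
    H1 returns [4, 0]
    H2 returns ([4, 0], 6)
    H3 returns [([4, 0], 6)]
  branch[1] choose=4:
    emit(4) @ H0 ⇒ out+=4
    H0 returns [4, 0]
    H1 returns [4, 0]
    H2 returns ([4, 0], 6)
    H3 returns [([4, 0], 6)]
  branch[2] choose=0:
    emit(0) @ H0 ⇒ out+=0
    H0 returns [0, 0]
    H1 returns [0, 0]
    H2 returns ([0, 0], 6)
    H3 returns [([0, 0], 6)]
= [([4, 0], 6), ([4, 0], 6), ([0, 0], 6)]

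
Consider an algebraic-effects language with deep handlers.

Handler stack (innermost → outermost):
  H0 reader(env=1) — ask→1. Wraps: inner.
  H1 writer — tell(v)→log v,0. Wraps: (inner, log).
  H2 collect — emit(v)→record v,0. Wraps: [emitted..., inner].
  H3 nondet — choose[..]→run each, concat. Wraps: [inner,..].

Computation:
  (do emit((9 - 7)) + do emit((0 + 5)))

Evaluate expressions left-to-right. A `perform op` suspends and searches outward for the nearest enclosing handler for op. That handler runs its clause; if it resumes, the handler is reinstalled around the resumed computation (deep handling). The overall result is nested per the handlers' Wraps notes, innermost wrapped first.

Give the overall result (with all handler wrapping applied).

Evaluation trace:
emit(2) @ H2 ⇒ out+=2
emit(5) @ H2 ⇒ out+=5
H0 returns 0
H1 returns (0, ())
H2 returns [2, 5, (0, ())]
H3 returns [[2, 5, (0, ())]]
= [[2, 5, (0, ())]]

Answer: [[2, 5, (0, ())]]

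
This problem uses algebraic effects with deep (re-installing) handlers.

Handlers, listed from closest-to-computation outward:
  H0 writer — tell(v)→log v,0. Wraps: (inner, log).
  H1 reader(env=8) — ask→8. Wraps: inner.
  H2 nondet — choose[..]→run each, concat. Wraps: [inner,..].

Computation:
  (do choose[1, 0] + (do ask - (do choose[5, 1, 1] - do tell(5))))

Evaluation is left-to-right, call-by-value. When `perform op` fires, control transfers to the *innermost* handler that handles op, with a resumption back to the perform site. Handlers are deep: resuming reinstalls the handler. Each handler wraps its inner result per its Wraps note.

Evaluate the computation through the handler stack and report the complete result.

Answer: [(4, (5)), (8, (5)), (8, (5)), (3, (5)), (7, (5)), (7, (5))]

Working:
choose[1, 0] @ H2
  branch[0] choose=1:
    ask @ H1 ⇒ 8
    choose[5, 1, 1] @ H2
      branch[0] choose=5:
        tell(5) @ H0 ⇒ log+=5
        H0 returns (4, (5))
        H1 returns (4, (5))
        H2 returns [(4, (5))]
      branch[1] choose=1:
        tell(5) @ H0 ⇒ log+=5
        H0 returns (8, (5))
        H1 returns (8, (5))
        H2 returns [(8, (5))]
      branch[2] choose=1:
        tell(5) @ H0 ⇒ log+=5
        H0 returns (8, (5))
        H1 returns (8, (5))
        H2 returns [(8, (5))]
  branch[1] choose=0:
    ask @ H1 ⇒ 8
    choose[5, 1, 1] @ H2
      branch[0] choose=5:
        tell(5) @ H0 ⇒ log+=5
        H0 returns (3, (5))
        H1 returns (3, (5))
        H2 returns [(3, (5))]
      branch[1] choose=1:
        tell(5) @ H0 ⇒ log+=5
        H0 returns (7, (5))
        H1 returns (7, (5))
        H2 returns [(7, (5))]
      branch[2] choose=1:
        tell(5) @ H0 ⇒ log+=5
        H0 returns (7, (5))
        H1 returns (7, (5))
        H2 returns [(7, (5))]
= [(4, (5)), (8, (5)), (8, (5)), (3, (5)), (7, (5)), (7, (5))]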